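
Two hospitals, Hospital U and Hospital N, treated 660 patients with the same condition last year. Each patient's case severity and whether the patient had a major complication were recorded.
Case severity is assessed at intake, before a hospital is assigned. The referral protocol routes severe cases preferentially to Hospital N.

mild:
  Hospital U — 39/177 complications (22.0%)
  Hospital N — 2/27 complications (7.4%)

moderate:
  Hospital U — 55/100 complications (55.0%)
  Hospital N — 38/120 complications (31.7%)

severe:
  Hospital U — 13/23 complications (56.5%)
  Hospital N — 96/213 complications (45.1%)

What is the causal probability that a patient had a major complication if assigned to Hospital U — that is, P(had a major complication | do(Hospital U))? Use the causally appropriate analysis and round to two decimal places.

0.45

Here case severity is a common cause — it drives both which hospital a case falls under and the outcome. The crude comparison mixes populations; the stratum-specific rates are the causally relevant ones.
Standardising Hospital U to the population case severity mix: 0.309·39/177 + 0.333·55/100 + 0.358·13/23 = 0.454.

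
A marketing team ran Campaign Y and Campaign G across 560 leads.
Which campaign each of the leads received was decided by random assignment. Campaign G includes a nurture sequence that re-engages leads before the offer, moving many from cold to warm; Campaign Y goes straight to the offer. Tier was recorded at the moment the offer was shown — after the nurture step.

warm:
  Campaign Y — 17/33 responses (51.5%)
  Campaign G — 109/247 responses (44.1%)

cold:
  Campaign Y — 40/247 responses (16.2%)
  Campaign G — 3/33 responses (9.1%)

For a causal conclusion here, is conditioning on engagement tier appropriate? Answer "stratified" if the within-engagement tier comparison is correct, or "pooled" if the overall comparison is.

The distribution of engagement tier is itself part of what the campaign does — it is an intermediate outcome. Holding it fixed would remove that part of the effect; the total effect is the pooled difference.
Pooled: Campaign Y 20.4% vs Campaign G 40.0%; Campaign G is higher overall.

pooled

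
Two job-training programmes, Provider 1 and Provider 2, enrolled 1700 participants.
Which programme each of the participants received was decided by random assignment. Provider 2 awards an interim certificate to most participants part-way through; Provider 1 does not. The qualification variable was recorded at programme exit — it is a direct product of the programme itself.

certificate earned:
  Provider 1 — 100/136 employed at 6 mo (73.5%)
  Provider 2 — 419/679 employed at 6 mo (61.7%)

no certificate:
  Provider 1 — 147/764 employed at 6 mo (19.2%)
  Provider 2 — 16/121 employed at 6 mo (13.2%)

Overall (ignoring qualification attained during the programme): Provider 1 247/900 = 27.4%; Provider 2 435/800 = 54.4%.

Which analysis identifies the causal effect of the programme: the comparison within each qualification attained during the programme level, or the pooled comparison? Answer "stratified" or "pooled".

pooled

Qualification attained during the programme here is a post-treatment variable shaped by the programme; conditioning on it would introduce bias rather than remove it. The overall comparison is the causal one.
Pooled: Provider 1 27.4% vs Provider 2 54.4%; Provider 2 is higher overall.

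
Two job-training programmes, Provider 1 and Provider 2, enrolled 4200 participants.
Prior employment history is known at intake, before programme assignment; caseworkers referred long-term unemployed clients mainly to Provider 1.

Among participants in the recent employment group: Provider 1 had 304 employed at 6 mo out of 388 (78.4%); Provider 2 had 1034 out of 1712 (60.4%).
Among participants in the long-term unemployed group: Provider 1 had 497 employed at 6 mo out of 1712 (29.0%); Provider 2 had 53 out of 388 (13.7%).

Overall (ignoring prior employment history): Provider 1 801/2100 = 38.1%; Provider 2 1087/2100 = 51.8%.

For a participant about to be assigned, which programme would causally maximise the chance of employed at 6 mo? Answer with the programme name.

Provider 1

The prior employment history-specific comparison favours Provider 1 throughout, but the pooled figures favour Provider 2. The question is whether to condition on prior employment history.
Nothing the programme does changes prior employment history; the imbalance is an allocation artefact. With prior employment history also predicting the outcome, the pooled figure is confounded, and the within-stratum comparison is the causal one.
Within each level — recent employment: 78.4% vs 60.4%; long-term unemployed: 29.0% vs 13.7% — Provider 1 is higher every time.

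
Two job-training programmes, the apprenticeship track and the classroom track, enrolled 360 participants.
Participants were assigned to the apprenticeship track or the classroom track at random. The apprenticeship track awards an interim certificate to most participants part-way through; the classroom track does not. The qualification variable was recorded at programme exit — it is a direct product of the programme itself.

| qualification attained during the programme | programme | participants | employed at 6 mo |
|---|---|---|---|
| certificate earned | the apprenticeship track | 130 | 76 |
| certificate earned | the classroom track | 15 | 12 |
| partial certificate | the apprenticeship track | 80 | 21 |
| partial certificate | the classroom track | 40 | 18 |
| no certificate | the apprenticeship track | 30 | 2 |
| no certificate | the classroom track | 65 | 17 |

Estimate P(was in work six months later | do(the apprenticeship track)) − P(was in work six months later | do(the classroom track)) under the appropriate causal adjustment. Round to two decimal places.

The distribution of qualification attained during the programme is itself part of what the programme does — it is an intermediate outcome. Holding it fixed would remove that part of the effect; the total effect is the pooled difference.
The causal difference is the pooled difference: 0.412 − 0.392 = +0.021.

+0.02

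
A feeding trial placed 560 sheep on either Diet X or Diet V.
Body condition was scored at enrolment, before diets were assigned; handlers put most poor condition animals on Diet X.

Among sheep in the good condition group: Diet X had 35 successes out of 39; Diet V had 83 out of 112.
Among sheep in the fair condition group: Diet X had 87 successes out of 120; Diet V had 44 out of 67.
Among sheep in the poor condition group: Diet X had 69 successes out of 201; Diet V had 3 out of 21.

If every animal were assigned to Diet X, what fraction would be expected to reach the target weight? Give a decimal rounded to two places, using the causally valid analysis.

Nothing the diet does changes starting body condition; the imbalance is an allocation artefact. With starting body condition also predicting the outcome, the pooled figure is confounded, and the within-stratum comparison is the causal one.
Standardising Diet X to the population starting body condition mix: 0.270·35/39 + 0.334·87/120 + 0.396·69/201 = 0.620.

0.62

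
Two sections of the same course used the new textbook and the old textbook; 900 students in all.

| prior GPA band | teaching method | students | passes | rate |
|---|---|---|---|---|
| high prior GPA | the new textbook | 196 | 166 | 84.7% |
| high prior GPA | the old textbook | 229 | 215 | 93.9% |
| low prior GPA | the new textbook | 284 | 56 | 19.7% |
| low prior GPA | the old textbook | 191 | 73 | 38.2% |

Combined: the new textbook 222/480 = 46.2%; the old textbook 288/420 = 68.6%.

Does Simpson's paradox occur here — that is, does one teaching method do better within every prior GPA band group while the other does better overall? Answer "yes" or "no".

Within each prior GPA band level (high prior GPA 84.7% vs 93.9%; low prior GPA 19.7% vs 38.2%), the old textbook has the higher rate every time. Pooled: 46.2% vs 68.6% — the old textbook has the higher rate overall. They agree.

no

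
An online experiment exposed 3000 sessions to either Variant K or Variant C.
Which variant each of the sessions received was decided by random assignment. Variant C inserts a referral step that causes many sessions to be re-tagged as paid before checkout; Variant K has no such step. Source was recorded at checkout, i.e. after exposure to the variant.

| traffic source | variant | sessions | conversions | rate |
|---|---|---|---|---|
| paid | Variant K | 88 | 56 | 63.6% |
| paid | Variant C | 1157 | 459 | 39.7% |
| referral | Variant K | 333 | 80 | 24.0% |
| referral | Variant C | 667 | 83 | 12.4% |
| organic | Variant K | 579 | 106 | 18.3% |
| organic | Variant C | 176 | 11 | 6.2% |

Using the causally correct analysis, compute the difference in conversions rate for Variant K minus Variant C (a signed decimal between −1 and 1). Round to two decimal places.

The traffic source-specific comparison favours Variant K throughout, but the pooled figures favour Variant C. The question is whether to condition on traffic source.
Traffic source lies on the pathway variant → traffic source → outcome, so adjusting for it blocks the indirect effect. For the total causal effect of variant, use the unadjusted pooled rates.
The causal difference is the pooled difference: 0.242 − 0.277 = -0.035.

-0.03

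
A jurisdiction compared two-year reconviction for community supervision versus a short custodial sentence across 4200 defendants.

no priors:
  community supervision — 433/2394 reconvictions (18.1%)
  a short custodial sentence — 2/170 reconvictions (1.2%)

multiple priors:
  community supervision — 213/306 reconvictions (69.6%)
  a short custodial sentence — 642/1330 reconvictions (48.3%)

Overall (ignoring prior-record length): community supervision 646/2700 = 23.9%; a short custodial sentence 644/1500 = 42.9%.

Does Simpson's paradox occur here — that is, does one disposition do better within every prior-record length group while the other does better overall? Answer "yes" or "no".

yes

Within each prior-record length level (no priors 18.1% vs 1.2%; multiple priors 69.6% vs 48.3%), a short custodial sentence has the lower rate every time. Pooled: 23.9% vs 42.9% — community supervision has the lower rate overall. The two comparisons disagree.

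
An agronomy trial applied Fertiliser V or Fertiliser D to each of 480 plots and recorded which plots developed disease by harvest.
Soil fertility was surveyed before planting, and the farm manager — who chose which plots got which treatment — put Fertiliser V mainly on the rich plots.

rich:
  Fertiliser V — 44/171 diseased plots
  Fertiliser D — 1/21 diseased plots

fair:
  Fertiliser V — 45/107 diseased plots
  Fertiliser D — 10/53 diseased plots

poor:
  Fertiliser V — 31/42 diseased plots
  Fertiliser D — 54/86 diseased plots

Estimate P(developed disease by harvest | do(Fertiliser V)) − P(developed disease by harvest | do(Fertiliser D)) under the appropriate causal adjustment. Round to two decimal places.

+0.19

The stratified and pooled comparisons disagree (Fertiliser D wins within each soil fertility; Fertiliser V wins overall), so the answer turns on the causal role of soil fertility.
Since soil fertility is a pre-existing factor (not a product of the fertiliser) and it affects the outcome on its own, it is a confounder. The stratified rates, not the pooled rate, identify the causal effect.
Adjusting over the population distribution of soil fertility: 0.400·(0.257−0.048) + 0.333·(0.421−0.189) + 0.267·(0.738−0.628) = +0.191.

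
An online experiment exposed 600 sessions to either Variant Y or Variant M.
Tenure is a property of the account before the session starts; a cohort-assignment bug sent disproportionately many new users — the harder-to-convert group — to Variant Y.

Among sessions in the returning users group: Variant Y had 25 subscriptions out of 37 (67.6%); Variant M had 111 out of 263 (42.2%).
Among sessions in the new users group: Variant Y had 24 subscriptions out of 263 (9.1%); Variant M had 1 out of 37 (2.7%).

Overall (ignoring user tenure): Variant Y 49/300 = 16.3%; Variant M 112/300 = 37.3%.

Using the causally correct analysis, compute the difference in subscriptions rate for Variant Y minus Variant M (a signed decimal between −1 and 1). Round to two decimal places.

+0.16

The user tenure-specific comparison favours Variant Y throughout, but the pooled figures favour Variant M. The question is whether to condition on user tenure.
Here user tenure is a common cause — it drives both which variant a case falls under and the outcome. The crude comparison mixes populations; the stratum-specific rates are the causally relevant ones.
Adjusting over the population distribution of user tenure: 0.500·(0.676−0.422) + 0.500·(0.091−0.027) = +0.159.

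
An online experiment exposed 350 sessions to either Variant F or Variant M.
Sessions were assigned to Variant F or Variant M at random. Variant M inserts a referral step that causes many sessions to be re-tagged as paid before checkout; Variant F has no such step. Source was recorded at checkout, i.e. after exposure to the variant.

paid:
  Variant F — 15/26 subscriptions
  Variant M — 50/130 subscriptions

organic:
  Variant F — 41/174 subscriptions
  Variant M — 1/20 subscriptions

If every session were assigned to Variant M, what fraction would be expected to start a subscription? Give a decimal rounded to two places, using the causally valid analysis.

0.34

The traffic source-specific comparison favours Variant F throughout, but the pooled figures favour Variant M. The question is whether to condition on traffic source.
Traffic source is recorded after the variant and is itself shifted by it — it sits on the causal path from variant to outcome. Conditioning on a mediator would strip out part of the effect we want; the pooled comparison gives the total causal effect.
So P(outcome | do(Variant M)) is just the pooled rate for Variant M: 51/150 = 0.340.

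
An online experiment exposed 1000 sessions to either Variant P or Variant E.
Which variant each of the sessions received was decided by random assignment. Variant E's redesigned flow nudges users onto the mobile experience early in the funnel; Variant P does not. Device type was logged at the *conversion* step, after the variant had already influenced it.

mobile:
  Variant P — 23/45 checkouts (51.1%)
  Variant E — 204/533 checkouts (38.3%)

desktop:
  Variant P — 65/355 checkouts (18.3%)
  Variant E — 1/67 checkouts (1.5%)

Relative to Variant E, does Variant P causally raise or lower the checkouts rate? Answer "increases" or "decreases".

Within every device type level Variant P has the higher rate, yet pooled Variant E does — Simpson's reversal.
Device type is downstream of the variant. One should not condition on a consequence of treatment, so the overall rates are the right comparison.
Pooled: Variant P 22.0% vs Variant E 34.2%; Variant E is higher overall.

decreases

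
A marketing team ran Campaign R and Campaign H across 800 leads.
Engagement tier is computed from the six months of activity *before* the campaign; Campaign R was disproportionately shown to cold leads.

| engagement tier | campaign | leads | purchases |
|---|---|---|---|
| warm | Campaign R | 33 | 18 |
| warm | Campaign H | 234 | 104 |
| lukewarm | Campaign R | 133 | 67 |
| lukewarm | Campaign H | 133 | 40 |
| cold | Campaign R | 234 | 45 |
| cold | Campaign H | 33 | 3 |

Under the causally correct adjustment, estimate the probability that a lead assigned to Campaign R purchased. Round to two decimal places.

Within every engagement tier level Campaign R has the higher rate, yet pooled Campaign H does — Simpson's reversal.
The imbalance in engagement tier arose from how leads were allocated, not from anything the campaign did; and engagement tier independently affects the outcome. The pooled gap is confounded — condition on engagement tier.
Standardising Campaign R to the population engagement tier mix: 0.334·18/33 + 0.333·67/133 + 0.334·45/234 = 0.414.

0.41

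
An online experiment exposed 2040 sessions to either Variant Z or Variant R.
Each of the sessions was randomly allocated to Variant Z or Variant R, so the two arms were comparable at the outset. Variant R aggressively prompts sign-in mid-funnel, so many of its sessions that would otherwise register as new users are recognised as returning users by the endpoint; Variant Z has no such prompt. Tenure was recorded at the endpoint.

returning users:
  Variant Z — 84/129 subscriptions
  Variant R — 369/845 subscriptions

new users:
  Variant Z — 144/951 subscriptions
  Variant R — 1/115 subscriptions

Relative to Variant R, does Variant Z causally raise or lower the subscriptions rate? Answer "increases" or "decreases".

decreases

Because the variant influences user tenure, user tenure is a post-treatment mediator, not a confounder. Stratifying on it would bias the estimate; the causal effect is the crude pooled difference.
Pooled: Variant Z 21.1% vs Variant R 38.5%; Variant R is higher overall.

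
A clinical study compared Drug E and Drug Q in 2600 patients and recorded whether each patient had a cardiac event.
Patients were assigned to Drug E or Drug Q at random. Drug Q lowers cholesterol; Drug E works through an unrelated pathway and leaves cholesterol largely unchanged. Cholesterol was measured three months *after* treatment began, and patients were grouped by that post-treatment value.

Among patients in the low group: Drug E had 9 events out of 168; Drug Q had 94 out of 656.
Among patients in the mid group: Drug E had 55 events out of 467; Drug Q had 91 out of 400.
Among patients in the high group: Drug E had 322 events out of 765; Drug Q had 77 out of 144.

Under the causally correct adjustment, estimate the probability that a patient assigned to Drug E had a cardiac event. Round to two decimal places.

Cholesterol here is a post-treatment variable shaped by the drug; conditioning on it would introduce bias rather than remove it. The overall comparison is the causal one.
So P(outcome | do(Drug E)) is just the pooled rate for Drug E: 386/1400 = 0.276.

0.28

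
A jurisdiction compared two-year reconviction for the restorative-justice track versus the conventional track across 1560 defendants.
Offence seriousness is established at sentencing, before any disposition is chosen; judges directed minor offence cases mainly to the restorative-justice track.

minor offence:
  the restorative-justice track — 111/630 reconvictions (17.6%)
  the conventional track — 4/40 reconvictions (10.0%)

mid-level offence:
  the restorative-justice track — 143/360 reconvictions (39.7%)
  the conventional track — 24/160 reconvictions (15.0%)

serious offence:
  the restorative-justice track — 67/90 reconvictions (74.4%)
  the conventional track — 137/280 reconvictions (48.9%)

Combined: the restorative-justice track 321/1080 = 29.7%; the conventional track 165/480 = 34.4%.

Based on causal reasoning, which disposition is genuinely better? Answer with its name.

Within every offence seriousness level the conventional track has the lower rate, yet pooled the restorative-justice track does — Simpson's reversal.
Offence seriousness satisfies the back-door criterion: it is not a descendant of the disposition, and it blocks the spurious path from disposition to outcome. Adjusting for it (i.e., using the within-offence seriousness rates) gives the causal effect.
Within each level — minor offence: 17.6% vs 10.0%; mid-level offence: 39.7% vs 15.0%; serious offence: 74.4% vs 48.9% — the conventional track is lower every time.

the conventional track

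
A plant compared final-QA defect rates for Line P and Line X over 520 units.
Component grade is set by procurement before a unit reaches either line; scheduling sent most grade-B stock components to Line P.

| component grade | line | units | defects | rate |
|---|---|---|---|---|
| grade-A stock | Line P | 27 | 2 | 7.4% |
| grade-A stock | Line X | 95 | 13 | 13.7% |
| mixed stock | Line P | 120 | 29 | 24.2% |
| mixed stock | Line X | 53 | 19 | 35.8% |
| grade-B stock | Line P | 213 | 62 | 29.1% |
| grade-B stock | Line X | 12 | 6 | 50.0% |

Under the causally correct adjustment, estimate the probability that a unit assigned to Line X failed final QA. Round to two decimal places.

Since component grade is a pre-existing factor (not a product of the line) and it affects the outcome on its own, it is a confounder. The stratified rates, not the pooled rate, identify the causal effect.
Standardising Line X to the population component grade mix: 0.235·13/95 + 0.333·19/53 + 0.433·6/12 = 0.368.

0.37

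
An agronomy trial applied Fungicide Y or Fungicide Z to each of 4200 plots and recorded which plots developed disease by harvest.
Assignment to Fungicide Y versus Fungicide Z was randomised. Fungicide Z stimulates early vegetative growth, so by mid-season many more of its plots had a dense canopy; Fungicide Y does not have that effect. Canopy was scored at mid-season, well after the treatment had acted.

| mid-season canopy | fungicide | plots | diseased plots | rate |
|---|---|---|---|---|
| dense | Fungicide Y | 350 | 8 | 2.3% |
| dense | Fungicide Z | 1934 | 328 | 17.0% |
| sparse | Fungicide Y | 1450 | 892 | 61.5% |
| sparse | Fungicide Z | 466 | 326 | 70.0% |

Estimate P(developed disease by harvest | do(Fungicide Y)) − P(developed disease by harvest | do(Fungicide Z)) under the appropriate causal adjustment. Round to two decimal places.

Fungicide Y is lower inside every mid-season canopy stratum but Fungicide Z is lower in aggregate. Whether to stratify depends on how mid-season canopy relates to the fungicide.
The distribution of mid-season canopy is itself part of what the fungicide does — it is an intermediate outcome. Holding it fixed would remove that part of the effect; the total effect is the pooled difference.
The causal difference is the pooled difference: 0.500 − 0.273 = +0.228.

+0.23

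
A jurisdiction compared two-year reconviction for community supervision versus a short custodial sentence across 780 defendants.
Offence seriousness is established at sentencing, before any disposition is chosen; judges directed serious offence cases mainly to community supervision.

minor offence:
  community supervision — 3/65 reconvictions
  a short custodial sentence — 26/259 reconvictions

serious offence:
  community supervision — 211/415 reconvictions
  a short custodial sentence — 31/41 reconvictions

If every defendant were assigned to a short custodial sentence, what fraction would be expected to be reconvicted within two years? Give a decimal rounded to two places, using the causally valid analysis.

community supervision is lower inside every offence seriousness stratum but a short custodial sentence is lower in aggregate. Whether to stratify depends on how offence seriousness relates to the disposition.
Nothing the disposition does changes offence seriousness; the imbalance is an allocation artefact. With offence seriousness also predicting the outcome, the pooled figure is confounded, and the within-stratum comparison is the causal one.
Standardising a short custodial sentence to the population offence seriousness mix: 0.415·26/259 + 0.585·31/41 = 0.484.

0.48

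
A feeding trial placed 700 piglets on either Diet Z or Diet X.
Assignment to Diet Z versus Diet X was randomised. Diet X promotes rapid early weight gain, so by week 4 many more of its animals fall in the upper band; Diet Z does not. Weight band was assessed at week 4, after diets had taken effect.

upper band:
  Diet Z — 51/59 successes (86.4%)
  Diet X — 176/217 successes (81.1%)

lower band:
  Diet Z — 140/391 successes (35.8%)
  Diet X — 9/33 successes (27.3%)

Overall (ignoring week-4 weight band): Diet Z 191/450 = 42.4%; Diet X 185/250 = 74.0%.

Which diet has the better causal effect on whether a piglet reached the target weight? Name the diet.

Diet X

Within every week-4 weight band level Diet Z has the higher rate, yet pooled Diet X does — Simpson's reversal.
Week-4 weight band here is a post-treatment variable shaped by the diet; conditioning on it would introduce bias rather than remove it. The overall comparison is the causal one.
Pooled: Diet Z 42.4% vs Diet X 74.0%; Diet X is higher overall.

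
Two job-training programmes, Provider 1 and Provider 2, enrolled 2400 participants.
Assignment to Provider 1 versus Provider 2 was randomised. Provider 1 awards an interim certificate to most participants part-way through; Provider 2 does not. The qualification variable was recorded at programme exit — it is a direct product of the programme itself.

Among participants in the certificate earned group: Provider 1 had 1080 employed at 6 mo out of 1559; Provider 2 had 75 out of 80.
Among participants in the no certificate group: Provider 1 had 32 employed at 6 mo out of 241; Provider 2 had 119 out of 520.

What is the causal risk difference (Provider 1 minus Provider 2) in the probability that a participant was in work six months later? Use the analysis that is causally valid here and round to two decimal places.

Within every qualification attained during the programme level Provider 2 has the higher rate, yet pooled Provider 1 does — Simpson's reversal.
Qualification attained during the programme lies on the pathway programme → qualification attained during the programme → outcome, so adjusting for it blocks the indirect effect. For the total causal effect of programme, use the unadjusted pooled rates.
The causal difference is the pooled difference: 0.618 − 0.323 = +0.294.

+0.29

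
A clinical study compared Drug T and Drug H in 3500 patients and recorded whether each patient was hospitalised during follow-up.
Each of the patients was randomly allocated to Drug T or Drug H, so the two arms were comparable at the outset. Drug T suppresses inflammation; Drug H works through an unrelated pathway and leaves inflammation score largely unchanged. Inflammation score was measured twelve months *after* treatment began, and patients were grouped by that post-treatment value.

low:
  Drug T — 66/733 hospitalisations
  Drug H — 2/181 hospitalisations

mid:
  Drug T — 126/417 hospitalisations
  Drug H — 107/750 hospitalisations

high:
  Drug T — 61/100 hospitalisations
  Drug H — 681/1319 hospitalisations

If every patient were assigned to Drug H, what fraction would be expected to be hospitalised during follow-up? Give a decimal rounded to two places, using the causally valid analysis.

Inflammation score lies on the pathway drug → inflammation score → outcome, so adjusting for it blocks the indirect effect. For the total causal effect of drug, use the unadjusted pooled rates.
So P(outcome | do(Drug H)) is just the pooled rate for Drug H: 790/2250 = 0.351.

0.35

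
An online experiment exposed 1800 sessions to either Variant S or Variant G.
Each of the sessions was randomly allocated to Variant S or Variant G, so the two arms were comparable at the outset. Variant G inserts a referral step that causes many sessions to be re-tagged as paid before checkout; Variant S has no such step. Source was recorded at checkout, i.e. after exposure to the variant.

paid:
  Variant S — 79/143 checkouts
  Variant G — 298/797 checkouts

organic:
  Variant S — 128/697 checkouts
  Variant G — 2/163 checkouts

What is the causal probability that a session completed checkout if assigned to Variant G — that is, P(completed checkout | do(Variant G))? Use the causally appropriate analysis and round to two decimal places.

Variant S is higher inside every traffic source stratum but Variant G is higher in aggregate. Whether to stratify depends on how traffic source relates to the variant.
Traffic source is recorded after the variant and is itself shifted by it — it sits on the causal path from variant to outcome. Conditioning on a mediator would strip out part of the effect we want; the pooled comparison gives the total causal effect.
So P(outcome | do(Variant G)) is just the pooled rate for Variant G: 300/960 = 0.312.

0.31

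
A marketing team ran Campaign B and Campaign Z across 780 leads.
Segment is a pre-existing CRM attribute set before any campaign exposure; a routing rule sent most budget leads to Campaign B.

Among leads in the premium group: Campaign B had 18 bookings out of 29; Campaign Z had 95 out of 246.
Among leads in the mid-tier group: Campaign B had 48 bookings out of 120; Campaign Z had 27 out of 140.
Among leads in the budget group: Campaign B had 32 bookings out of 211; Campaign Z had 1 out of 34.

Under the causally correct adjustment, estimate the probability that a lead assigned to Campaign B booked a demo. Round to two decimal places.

0.40

Within every customer segment level Campaign B has the higher rate, yet pooled Campaign Z does — Simpson's reversal.
The imbalance in customer segment arose from how leads were allocated, not from anything the campaign did; and customer segment independently affects the outcome. The pooled gap is confounded — condition on customer segment.
Standardising Campaign B to the population customer segment mix: 0.353·18/29 + 0.333·48/120 + 0.314·32/211 = 0.400.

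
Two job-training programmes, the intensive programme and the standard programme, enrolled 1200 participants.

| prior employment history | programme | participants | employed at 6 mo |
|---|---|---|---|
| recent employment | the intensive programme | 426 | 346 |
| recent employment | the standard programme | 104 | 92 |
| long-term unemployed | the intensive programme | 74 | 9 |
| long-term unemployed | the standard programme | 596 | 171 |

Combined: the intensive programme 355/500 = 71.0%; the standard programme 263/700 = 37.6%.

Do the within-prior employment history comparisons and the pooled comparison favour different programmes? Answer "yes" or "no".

yes

Within each prior employment history level (recent employment 81.2% vs 88.5%; long-term unemployed 12.2% vs 28.7%), the standard programme has the higher rate every time. Pooled: 71.0% vs 37.6% — the intensive programme has the higher rate overall. The two comparisons disagree.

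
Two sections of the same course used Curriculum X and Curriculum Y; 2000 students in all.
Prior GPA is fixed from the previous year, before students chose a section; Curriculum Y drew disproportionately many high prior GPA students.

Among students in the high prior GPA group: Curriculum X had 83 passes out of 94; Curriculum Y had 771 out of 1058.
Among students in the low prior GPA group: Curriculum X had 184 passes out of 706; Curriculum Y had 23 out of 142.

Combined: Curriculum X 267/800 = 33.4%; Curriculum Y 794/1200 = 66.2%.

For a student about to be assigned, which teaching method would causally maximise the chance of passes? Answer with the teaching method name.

Prior GPA band differs across teaching methods for reasons unrelated to any effect of the teaching method itself, and it separately predicts the outcome — a classic confounder. We must compare within prior GPA band levels.
Within each level — high prior GPA: 88.3% vs 72.9%; low prior GPA: 26.1% vs 16.2% — Curriculum X is higher every time.

Curriculum X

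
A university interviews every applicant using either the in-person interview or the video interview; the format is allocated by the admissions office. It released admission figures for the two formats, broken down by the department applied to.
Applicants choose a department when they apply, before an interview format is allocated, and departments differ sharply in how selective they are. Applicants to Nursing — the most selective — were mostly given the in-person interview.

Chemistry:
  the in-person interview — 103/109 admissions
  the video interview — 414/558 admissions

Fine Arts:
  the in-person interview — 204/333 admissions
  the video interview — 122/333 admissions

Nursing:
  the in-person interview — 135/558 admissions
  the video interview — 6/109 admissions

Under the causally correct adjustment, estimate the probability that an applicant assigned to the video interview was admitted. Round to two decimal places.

The department-specific comparison favours the in-person interview throughout, but the pooled figures favour the video interview. The question is whether to condition on department.
Nothing the interview format does changes department; the imbalance is an allocation artefact. With department also predicting the outcome, the pooled figure is confounded, and the within-stratum comparison is the causal one.
Standardising the video interview to the population department mix: 0.334·414/558 + 0.333·122/333 + 0.334·6/109 = 0.388.

0.39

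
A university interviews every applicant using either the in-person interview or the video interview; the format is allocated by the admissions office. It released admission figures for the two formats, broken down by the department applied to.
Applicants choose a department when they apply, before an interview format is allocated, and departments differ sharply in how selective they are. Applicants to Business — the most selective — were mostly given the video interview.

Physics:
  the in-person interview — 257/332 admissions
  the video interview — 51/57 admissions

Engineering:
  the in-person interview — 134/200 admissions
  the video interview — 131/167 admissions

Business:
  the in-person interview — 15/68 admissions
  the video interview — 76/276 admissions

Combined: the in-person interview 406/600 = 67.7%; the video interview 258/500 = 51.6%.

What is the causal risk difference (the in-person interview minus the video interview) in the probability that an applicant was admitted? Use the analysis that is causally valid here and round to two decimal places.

The stratified and pooled comparisons disagree (the video interview wins within each department; the in-person interview wins overall), so the answer turns on the causal role of department.
Department satisfies the back-door criterion: it is not a descendant of the interview format, and it blocks the spurious path from interview format to outcome. Adjusting for it (i.e., using the within-department rates) gives the causal effect.
Adjusting over the population distribution of department: 0.354·(0.774−0.895) + 0.334·(0.670−0.784) + 0.313·(0.221−0.275) = -0.098.

-0.10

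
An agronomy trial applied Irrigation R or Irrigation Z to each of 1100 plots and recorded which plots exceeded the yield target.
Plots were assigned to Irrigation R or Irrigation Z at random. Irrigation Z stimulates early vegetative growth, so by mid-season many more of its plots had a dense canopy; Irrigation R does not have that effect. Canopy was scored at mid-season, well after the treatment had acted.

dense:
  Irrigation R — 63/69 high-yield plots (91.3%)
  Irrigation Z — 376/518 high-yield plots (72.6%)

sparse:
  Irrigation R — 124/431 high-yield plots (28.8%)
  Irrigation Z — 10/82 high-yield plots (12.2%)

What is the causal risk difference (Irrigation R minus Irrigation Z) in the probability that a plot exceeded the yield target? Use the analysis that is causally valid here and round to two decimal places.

Within every mid-season canopy level Irrigation R has the higher rate, yet pooled Irrigation Z does — Simpson's reversal.
Because the irrigation influences mid-season canopy, mid-season canopy is a post-treatment mediator, not a confounder. Stratifying on it would bias the estimate; the causal effect is the crude pooled difference.
The causal difference is the pooled difference: 0.374 − 0.643 = -0.269.

-0.27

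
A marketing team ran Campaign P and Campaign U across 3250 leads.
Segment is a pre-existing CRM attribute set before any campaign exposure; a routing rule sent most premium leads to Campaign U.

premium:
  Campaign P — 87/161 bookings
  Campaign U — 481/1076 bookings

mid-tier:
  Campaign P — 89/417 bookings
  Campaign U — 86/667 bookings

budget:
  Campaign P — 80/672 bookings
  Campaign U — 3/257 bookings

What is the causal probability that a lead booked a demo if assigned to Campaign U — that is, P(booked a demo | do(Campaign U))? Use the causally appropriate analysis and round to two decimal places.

The customer segment-specific comparison favours Campaign P throughout, but the pooled figures favour Campaign U. The question is whether to condition on customer segment.
Since customer segment is a pre-existing factor (not a product of the campaign) and it affects the outcome on its own, it is a confounder. The stratified rates, not the pooled rate, identify the causal effect.
Standardising Campaign U to the population customer segment mix: 0.381·481/1076 + 0.334·86/667 + 0.286·3/257 = 0.216.

0.22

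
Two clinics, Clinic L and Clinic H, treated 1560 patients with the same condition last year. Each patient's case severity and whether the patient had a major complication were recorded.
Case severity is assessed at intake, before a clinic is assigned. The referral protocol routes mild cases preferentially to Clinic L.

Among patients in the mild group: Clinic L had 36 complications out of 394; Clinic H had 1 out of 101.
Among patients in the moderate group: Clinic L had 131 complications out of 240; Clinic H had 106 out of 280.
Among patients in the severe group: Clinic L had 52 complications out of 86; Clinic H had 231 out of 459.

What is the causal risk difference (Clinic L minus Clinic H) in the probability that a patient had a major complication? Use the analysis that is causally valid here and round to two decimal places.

+0.12

The imbalance in case severity arose from how patients were allocated, not from anything the clinic did; and case severity independently affects the outcome. The pooled gap is confounded — condition on case severity.
Adjusting over the population distribution of case severity: 0.317·(0.091−0.010) + 0.333·(0.546−0.379) + 0.349·(0.605−0.503) = +0.117.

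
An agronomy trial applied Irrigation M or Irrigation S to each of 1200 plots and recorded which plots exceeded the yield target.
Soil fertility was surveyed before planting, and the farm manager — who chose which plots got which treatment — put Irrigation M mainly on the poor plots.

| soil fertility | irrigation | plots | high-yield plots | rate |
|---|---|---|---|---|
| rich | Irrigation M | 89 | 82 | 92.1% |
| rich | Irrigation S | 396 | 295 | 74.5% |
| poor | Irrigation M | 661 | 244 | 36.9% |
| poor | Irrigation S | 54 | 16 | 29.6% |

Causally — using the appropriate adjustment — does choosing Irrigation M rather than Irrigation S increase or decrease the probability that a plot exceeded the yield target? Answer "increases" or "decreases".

increases

Within every soil fertility level Irrigation M has the higher rate, yet pooled Irrigation S does — Simpson's reversal.
Here soil fertility is a common cause — it drives both which irrigation a case falls under and the outcome. The crude comparison mixes populations; the stratum-specific rates are the causally relevant ones.
Within each level — rich: 92.1% vs 74.5%; poor: 36.9% vs 29.6% — Irrigation M is higher every time.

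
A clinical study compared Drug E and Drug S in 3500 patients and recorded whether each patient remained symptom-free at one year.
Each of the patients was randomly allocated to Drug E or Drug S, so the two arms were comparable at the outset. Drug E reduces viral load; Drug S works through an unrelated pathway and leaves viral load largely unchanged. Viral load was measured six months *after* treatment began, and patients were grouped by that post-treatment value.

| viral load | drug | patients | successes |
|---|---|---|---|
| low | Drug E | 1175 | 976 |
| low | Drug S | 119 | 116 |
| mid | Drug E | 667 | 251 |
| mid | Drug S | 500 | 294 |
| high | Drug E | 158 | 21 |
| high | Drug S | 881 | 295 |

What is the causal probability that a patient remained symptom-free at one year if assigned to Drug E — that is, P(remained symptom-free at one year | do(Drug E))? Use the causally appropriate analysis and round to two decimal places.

Viral load is downstream of the drug. One should not condition on a consequence of treatment, so the overall rates are the right comparison.
So P(outcome | do(Drug E)) is just the pooled rate for Drug E: 1248/2000 = 0.624.

0.62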